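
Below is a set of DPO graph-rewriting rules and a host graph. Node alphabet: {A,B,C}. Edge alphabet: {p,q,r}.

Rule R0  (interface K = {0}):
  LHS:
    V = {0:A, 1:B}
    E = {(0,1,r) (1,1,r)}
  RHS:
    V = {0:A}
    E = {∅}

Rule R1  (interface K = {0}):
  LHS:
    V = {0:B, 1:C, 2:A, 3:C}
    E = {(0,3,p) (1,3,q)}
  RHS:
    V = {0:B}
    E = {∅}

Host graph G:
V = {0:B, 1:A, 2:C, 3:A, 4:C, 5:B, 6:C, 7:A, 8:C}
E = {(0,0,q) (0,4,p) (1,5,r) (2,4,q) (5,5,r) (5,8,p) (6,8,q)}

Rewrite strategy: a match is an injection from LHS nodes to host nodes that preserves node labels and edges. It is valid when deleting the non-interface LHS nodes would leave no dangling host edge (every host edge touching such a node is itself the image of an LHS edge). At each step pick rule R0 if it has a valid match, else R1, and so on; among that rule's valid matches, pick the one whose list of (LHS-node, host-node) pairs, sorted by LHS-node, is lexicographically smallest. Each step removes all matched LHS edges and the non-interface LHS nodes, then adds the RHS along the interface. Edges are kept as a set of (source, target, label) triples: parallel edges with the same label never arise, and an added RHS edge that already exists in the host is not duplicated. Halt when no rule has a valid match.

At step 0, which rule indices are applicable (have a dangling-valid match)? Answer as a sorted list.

R0: no valid match — 1 raw match, all fail dangling condition
R1: 4 valid matches — {0↦0, 1↦2, 2↦3, 3↦4}, {0↦0, 1↦2, 2↦7, 3↦4}, {0↦5, 1↦6, 2↦3, 3↦8} (+1 more)

Answer: [R1]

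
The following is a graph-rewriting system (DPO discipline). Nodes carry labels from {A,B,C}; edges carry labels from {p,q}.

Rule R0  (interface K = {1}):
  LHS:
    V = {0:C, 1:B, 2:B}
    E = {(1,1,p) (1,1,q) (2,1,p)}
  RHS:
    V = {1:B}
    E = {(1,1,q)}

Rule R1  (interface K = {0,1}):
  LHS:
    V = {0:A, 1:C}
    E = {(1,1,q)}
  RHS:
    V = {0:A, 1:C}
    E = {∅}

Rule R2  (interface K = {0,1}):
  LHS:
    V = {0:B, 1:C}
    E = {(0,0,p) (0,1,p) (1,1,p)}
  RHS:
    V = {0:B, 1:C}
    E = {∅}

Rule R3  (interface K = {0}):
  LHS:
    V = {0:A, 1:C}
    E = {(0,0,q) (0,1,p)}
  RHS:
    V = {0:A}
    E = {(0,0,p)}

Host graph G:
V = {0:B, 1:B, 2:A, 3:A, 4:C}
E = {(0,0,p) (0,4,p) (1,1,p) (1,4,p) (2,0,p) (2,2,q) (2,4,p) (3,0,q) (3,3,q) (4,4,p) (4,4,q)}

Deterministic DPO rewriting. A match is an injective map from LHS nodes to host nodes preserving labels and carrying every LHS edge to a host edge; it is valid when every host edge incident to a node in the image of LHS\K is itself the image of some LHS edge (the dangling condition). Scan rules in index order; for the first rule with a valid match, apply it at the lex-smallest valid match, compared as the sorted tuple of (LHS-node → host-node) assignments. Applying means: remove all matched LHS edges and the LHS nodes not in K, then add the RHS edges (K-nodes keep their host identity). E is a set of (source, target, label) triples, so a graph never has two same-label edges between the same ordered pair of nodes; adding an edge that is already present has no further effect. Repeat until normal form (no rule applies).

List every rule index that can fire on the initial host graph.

R0: no valid match — LHS pattern not found
R1: 2 valid matches — {0↦2, 1↦4}, {0↦3, 1↦4}
R2: 2 valid matches — {0↦0, 1↦4}, {0↦1, 1↦4}
R3: no valid match — 1 raw match, all fail dangling condition

Answer: [R1,R2]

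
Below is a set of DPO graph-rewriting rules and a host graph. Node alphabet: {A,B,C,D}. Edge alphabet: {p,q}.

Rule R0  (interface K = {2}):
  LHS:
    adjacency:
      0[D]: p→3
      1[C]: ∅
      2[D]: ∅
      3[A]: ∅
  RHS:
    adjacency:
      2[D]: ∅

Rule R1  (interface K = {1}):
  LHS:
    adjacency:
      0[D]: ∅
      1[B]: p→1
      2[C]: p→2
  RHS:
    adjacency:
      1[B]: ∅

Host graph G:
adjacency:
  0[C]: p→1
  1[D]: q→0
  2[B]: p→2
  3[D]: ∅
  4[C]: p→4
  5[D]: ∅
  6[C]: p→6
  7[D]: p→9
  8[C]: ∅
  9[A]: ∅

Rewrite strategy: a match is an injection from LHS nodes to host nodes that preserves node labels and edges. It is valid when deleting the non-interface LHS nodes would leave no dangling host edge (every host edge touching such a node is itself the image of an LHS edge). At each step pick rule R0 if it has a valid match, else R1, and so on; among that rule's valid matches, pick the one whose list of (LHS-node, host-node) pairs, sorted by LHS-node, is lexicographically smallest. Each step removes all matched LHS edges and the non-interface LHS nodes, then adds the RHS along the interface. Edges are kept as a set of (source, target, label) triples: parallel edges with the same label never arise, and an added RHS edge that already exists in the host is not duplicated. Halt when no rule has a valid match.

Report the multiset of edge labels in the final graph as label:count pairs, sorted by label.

Answer: p:2 q:1

Derivation:
initial: |V|=10 |E|=6  E = 0-p->1 1-q->0 2-p->2 4-p->4 6-p->6 7-p->9
step 1: apply R0 at {0↦7, 1↦8, 2↦1, 3↦9}  → |V|=7 |E|=5  E = 0-p->1 1-q->0 2-p->2 4-p->4 6-p->6
step 2: apply R1 at {0↦3, 1↦2, 2↦4}  → |V|=5 |E|=3  E = 0-p->1 1-q->0 6-p->6
final graph: no rule applies after step 2
NF edges: [(0, 1, 'p'), (1, 0, 'q'), (6, 6, 'p')]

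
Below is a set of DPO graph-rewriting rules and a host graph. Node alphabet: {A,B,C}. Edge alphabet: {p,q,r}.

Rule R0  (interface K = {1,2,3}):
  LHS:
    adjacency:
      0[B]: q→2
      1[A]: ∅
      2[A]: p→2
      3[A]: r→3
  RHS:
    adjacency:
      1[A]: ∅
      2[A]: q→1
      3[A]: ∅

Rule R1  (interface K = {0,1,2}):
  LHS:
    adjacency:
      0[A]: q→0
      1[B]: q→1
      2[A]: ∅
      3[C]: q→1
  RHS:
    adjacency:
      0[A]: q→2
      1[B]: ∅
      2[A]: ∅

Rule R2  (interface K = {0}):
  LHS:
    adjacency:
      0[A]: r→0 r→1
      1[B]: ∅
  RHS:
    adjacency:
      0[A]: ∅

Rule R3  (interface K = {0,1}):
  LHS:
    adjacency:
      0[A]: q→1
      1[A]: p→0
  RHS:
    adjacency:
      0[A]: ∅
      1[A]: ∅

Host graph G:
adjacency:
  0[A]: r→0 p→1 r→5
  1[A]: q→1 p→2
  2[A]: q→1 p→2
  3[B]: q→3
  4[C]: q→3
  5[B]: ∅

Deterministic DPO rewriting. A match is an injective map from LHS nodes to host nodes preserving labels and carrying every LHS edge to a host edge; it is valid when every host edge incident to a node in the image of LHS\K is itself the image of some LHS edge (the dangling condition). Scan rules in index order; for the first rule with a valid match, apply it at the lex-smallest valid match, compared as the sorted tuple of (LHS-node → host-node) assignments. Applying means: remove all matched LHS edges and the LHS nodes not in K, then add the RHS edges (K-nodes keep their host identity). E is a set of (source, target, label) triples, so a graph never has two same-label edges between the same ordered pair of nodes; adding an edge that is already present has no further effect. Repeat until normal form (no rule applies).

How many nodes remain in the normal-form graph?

Answer: 4

Derivation:
initial: |V|=6 |E|=9  E = 0-r->0 0-p->1 0-r->5 1-q->1 1-p->2 2-q->1 2-p->2 3-q->3 4-q->3
step 1: apply R1 at {0↦1, 1↦3, 2↦0, 3↦4}  → |V|=5 |E|=7  E = 0-r->0 0-p->1 0-r->5 1-q->0 1-p->2 2-q->1 2-p->2
step 2: apply R2 at {0↦0, 1↦5}  → |V|=4 |E|=5  E = 0-p->1 1-q->0 1-p->2 2-q->1 2-p->2
step 3: apply R3 at {0↦1, 1↦0}  → |V|=4 |E|=3  E = 1-p->2 2-q->1 2-p->2
step 4: apply R3 at {0↦2, 1↦1}  → |V|=4 |E|=1  E = 2-p->2
halt: no rule applies after step 4
NF nodes: {0:A, 1:A, 2:A, 3:B}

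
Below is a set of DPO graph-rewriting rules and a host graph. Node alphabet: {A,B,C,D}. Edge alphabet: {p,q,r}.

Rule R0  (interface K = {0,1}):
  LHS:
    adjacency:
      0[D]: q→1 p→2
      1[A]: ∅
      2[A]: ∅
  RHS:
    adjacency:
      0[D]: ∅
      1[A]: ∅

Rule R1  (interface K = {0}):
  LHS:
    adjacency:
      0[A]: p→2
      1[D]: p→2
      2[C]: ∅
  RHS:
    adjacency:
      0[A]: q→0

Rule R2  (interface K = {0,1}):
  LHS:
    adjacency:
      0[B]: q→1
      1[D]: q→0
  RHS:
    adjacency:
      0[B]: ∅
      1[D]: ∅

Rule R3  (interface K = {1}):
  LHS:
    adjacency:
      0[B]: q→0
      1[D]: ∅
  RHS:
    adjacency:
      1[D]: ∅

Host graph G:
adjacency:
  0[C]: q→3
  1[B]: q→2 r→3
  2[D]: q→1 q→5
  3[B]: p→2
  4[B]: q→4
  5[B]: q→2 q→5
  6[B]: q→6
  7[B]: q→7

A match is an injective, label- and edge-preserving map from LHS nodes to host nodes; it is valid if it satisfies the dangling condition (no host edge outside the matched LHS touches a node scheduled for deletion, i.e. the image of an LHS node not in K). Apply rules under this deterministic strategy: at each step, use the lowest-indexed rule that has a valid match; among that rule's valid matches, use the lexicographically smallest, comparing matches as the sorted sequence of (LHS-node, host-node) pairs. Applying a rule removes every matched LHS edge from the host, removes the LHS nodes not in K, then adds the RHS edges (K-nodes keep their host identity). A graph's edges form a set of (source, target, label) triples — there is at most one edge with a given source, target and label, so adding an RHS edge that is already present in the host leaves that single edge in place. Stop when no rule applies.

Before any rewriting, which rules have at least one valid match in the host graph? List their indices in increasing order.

R0: no valid match — LHS pattern not found
R1: no valid match — LHS pattern not found
R2: 2 valid matches — {0↦1, 1↦2}, {0↦5, 1↦2}
R3: 3 valid matches — {0↦4, 1↦2}, {0↦6, 1↦2}, {0↦7, 1↦2}

Answer: [R2,R3]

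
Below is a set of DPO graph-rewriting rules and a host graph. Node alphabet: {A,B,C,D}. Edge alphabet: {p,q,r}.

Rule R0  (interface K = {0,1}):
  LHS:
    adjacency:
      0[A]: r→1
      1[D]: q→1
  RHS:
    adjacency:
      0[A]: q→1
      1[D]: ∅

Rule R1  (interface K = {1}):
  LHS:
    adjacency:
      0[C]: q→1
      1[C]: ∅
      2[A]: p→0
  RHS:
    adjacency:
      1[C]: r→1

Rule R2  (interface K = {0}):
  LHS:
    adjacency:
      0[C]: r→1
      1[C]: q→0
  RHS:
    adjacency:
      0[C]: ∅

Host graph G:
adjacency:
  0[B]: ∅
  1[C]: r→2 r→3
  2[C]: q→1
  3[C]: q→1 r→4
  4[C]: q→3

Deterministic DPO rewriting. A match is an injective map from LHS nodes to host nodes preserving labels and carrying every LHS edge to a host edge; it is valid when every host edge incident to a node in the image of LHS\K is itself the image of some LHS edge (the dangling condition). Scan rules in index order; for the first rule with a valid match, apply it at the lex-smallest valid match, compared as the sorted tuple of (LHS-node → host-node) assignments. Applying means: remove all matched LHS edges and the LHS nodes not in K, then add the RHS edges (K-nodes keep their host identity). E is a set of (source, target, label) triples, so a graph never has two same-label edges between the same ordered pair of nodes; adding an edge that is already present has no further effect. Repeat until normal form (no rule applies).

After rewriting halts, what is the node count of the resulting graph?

initial: |V|=5 |E|=6  E = 1-r->2 1-r->3 2-q->1 3-q->1 3-r->4 4-q->3
step 1: apply R2 at {0↦1, 1↦2}  → |V|=4 |E|=4  E = 1-r->3 3-q->1 3-r->4 4-q->3
step 2: apply R2 at {0↦3, 1↦4}  → |V|=3 |E|=2  E = 1-r->3 3-q->1
step 3: apply R2 at {0↦1, 1↦3}  → |V|=2 |E|=0  E = ∅
halt: no rule applies after step 3
NF nodes: {0:B, 1:C}

Answer: 2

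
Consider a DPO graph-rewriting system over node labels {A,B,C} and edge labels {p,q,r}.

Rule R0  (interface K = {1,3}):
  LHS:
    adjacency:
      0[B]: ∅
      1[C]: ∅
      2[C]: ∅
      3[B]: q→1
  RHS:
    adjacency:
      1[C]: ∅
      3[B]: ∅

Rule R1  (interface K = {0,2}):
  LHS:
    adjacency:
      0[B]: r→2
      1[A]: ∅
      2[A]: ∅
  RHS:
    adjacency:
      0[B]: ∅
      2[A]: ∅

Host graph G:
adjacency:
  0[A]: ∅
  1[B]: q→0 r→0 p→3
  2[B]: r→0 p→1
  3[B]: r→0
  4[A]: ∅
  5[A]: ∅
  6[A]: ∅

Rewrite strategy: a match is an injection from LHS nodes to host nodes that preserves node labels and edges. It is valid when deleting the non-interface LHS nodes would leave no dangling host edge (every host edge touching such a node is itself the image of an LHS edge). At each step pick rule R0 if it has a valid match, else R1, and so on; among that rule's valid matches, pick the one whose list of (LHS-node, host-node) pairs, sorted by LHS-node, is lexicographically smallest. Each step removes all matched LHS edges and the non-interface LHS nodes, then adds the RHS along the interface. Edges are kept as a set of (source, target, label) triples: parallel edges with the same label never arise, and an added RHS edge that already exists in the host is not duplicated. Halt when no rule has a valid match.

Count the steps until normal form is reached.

[0] host  ⇒  7 nodes, 6 edges  {1-q->0 1-r->0 1-p->3 2-r->0 2-p->1 3-r->0}
[1] R1 @ {0↦1, 1↦4, 2↦0}  ⇒  6 nodes, 5 edges  {1-q->0 1-p->3 2-r->0 2-p->1 3-r->0}
[2] R1 @ {0↦2, 1↦5, 2↦0}  ⇒  5 nodes, 4 edges  {1-q->0 1-p->3 2-p->1 3-r->0}
[3] R1 @ {0↦3, 1↦6, 2↦0}  ⇒  4 nodes, 3 edges  {1-q->0 1-p->3 2-p->1}
normal form: no rule applies after step 3

Answer: 3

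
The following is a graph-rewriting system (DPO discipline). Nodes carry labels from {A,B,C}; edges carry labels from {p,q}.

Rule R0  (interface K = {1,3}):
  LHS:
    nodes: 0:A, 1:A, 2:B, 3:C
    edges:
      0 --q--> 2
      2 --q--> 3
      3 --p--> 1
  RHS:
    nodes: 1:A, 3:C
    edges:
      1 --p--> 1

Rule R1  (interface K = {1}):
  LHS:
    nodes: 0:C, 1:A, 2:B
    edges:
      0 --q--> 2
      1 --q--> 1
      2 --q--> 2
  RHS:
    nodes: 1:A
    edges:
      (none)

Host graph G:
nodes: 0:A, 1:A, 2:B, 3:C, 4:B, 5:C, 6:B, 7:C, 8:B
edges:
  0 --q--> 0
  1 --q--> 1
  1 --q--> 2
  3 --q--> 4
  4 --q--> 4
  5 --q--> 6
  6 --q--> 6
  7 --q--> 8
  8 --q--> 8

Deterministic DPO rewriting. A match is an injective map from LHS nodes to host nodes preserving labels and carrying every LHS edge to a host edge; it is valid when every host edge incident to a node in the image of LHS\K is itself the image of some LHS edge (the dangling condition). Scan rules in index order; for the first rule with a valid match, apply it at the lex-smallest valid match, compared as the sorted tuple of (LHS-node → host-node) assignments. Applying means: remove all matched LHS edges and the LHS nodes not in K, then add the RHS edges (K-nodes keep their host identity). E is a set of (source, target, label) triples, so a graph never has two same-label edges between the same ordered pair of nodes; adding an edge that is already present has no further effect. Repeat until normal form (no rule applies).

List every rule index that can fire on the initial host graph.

Answer: [R1]

Steps:
R0: no valid match — LHS pattern not found
R1: 6 valid matches — {0↦3, 1↦0, 2↦4}, {0↦3, 1↦1, 2↦4}, {0↦5, 1↦0, 2↦6} (+3 more)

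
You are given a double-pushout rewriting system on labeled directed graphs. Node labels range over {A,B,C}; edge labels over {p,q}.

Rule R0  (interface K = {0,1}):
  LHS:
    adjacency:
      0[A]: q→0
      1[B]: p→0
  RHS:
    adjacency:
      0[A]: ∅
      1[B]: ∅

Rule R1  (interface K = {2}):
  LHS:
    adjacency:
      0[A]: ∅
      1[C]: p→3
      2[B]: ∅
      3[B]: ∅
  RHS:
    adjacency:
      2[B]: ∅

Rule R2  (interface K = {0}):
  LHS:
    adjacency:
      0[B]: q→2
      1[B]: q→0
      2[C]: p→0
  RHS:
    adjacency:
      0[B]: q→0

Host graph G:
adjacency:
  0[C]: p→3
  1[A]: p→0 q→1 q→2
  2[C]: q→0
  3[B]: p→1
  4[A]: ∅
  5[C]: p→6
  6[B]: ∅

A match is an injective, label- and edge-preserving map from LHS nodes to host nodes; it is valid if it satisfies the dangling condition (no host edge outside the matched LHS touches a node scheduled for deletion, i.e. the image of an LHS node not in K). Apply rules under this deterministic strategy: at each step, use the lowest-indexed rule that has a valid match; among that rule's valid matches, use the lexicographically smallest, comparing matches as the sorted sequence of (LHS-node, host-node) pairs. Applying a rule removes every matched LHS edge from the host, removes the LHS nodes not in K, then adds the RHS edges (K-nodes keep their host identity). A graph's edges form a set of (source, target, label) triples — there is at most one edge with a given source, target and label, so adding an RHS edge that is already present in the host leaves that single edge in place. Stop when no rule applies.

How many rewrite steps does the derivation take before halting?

initial: |V|=7 |E|=7  E = 0-p->3 1-p->0 1-q->1 1-q->2 2-q->0 3-p->1 5-p->6
step 1: apply R0 at {0↦1, 1↦3}  → |V|=7 |E|=5  E = 0-p->3 1-p->0 1-q->2 2-q->0 5-p->6
step 2: apply R1 at {0↦4, 1↦5, 2↦3, 3↦6}  → |V|=4 |E|=4  E = 0-p->3 1-p->0 1-q->2 2-q->0
final graph: no rule applies after step 2

Answer: 2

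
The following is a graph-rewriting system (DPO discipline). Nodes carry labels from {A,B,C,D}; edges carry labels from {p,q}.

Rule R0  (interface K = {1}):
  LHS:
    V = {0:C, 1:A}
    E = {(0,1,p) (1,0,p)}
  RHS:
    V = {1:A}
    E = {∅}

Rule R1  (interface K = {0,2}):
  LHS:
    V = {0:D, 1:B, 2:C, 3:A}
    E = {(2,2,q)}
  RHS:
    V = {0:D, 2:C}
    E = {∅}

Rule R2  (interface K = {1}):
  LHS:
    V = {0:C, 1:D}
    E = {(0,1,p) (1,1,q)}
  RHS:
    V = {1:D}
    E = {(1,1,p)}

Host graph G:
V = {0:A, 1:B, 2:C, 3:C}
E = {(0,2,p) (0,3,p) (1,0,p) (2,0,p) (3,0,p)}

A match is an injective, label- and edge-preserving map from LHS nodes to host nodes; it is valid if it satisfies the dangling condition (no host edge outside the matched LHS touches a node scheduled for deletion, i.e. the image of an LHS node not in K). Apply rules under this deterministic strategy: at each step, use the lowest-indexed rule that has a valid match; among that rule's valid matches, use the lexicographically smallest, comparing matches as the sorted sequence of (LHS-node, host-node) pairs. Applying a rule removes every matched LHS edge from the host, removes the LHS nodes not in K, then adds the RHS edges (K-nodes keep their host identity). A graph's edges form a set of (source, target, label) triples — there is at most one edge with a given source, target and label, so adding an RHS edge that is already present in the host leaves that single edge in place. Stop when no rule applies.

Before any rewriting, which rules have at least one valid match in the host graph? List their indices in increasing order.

Answer: [R0]

Derivation:
R0: 2 valid matches — {0↦2, 1↦0}, {0↦3, 1↦0}
R1: no valid match — LHS pattern not found
R2: no valid match — LHS pattern not found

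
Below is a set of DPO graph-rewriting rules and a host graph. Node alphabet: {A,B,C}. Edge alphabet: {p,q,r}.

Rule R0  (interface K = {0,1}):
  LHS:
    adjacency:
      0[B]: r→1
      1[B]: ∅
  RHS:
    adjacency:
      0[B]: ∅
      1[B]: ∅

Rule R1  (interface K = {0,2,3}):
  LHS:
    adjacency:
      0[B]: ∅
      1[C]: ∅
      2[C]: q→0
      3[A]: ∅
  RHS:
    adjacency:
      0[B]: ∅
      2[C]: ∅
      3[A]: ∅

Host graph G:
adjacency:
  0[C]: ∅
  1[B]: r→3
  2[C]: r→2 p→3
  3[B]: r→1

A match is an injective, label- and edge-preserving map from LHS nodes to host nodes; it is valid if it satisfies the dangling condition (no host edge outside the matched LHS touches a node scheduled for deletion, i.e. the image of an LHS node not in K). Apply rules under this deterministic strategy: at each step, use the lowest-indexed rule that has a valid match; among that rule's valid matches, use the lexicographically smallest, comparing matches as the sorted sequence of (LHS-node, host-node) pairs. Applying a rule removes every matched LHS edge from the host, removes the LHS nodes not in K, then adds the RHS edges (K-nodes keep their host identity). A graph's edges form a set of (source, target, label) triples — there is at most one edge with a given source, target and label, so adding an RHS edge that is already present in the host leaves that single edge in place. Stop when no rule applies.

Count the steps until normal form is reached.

Answer: 2

Derivation:
initial: |V|=4 |E|=4  E = 1-r->3 2-r->2 2-p->3 3-r->1
step 1: apply R0 at {0↦1, 1↦3}  → |V|=4 |E|=3  E = 2-r->2 2-p->3 3-r->1
step 2: apply R0 at {0↦3, 1↦1}  → |V|=4 |E|=2  E = 2-r->2 2-p->3
normal form: no rule applies after step 2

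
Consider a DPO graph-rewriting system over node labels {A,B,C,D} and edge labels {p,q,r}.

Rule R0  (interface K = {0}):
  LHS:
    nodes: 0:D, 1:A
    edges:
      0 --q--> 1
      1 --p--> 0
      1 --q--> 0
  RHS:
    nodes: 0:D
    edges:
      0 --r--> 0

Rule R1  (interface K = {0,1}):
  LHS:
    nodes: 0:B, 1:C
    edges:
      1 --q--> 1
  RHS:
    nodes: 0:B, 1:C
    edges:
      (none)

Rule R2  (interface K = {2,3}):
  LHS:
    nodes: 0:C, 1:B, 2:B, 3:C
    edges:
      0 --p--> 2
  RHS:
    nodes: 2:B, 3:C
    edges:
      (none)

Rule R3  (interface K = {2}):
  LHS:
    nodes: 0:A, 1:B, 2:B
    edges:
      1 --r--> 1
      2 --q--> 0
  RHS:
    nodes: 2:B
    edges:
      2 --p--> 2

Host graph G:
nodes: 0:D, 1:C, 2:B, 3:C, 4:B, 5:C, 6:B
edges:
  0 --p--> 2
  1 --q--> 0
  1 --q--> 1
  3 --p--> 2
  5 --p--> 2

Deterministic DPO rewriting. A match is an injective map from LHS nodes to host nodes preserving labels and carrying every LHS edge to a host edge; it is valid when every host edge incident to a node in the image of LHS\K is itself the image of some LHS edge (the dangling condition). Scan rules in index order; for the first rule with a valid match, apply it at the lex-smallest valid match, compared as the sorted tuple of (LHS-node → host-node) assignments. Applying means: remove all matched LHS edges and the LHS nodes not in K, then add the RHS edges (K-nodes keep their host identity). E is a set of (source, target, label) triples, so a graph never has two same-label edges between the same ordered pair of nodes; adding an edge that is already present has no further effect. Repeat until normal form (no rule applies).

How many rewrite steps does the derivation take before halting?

[0] host  ⇒  7 nodes, 5 edges  {0-p->2 1-q->0 1-q->1 3-p->2 5-p->2}
[1] R1 @ {0↦2, 1↦1}  ⇒  7 nodes, 4 edges  {0-p->2 1-q->0 3-p->2 5-p->2}
[2] R2 @ {0↦3, 1↦4, 2↦2, 3↦1}  ⇒  5 nodes, 3 edges  {0-p->2 1-q->0 5-p->2}
[3] R2 @ {0↦5, 1↦6, 2↦2, 3↦1}  ⇒  3 nodes, 2 edges  {0-p->2 1-q->0}
halt: no rule applies after step 3

Answer: 3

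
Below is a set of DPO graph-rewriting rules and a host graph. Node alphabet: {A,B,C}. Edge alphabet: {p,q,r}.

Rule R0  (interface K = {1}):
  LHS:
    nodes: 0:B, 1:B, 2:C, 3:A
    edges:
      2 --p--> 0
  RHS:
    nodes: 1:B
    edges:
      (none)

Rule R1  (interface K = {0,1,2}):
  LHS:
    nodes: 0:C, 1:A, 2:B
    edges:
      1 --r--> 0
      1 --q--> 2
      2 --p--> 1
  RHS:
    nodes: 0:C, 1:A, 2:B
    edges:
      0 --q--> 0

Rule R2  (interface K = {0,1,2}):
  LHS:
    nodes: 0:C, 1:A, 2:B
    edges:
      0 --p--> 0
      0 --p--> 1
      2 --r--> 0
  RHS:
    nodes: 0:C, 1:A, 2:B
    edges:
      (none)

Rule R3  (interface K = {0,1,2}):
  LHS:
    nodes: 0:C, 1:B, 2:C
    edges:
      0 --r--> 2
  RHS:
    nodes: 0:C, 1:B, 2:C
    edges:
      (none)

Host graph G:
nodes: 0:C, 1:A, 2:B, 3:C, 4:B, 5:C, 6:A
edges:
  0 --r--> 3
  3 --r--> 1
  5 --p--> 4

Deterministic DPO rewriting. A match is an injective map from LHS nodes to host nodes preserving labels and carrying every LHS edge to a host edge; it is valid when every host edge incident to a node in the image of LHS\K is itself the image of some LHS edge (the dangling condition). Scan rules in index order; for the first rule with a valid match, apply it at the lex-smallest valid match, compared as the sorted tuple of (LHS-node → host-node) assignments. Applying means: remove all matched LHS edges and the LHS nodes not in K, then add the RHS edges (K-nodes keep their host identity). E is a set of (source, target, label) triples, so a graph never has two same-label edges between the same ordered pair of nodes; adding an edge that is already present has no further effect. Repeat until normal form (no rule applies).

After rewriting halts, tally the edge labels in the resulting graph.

initial: |V|=7 |E|=3  E = 0-r->3 3-r->1 5-p->4
step 1: apply R0 at {0↦4, 1↦2, 2↦5, 3↦6}  → |V|=4 |E|=2  E = 0-r->3 3-r->1
step 2: apply R3 at {0↦0, 1↦2, 2↦3}  → |V|=4 |E|=1  E = 3-r->1
normal form: no rule applies after step 2
NF edges: [(3, 1, 'r')]

Answer: r:1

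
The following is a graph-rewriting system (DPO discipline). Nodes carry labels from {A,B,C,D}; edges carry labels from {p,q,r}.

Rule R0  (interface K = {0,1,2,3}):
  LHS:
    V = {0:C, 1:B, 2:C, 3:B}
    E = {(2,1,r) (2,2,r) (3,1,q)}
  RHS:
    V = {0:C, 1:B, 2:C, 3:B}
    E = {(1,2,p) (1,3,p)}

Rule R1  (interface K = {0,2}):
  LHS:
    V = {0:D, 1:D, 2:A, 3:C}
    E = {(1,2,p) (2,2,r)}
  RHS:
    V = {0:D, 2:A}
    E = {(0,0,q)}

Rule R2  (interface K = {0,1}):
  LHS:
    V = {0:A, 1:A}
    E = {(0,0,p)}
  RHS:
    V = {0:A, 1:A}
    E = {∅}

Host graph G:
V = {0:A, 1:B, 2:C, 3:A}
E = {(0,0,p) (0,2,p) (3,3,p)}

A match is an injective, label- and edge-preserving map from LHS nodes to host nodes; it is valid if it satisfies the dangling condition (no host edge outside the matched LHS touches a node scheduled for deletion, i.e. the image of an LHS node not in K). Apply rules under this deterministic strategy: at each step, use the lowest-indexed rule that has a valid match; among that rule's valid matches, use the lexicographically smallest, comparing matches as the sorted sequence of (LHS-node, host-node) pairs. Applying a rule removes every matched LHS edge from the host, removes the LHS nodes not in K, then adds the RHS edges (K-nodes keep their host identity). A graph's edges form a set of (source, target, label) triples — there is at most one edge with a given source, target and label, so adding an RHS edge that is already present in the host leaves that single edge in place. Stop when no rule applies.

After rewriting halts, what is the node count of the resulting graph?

[0] host  ⇒  4 nodes, 3 edges  {0-p->0 0-p->2 3-p->3}
[1] R2 @ {0↦0, 1↦3}  ⇒  4 nodes, 2 edges  {0-p->2 3-p->3}
[2] R2 @ {0↦3, 1↦0}  ⇒  4 nodes, 1 edges  {0-p->2}
normal form: no rule applies after step 2
NF nodes: {0:A, 1:B, 2:C, 3:A}

Answer: 4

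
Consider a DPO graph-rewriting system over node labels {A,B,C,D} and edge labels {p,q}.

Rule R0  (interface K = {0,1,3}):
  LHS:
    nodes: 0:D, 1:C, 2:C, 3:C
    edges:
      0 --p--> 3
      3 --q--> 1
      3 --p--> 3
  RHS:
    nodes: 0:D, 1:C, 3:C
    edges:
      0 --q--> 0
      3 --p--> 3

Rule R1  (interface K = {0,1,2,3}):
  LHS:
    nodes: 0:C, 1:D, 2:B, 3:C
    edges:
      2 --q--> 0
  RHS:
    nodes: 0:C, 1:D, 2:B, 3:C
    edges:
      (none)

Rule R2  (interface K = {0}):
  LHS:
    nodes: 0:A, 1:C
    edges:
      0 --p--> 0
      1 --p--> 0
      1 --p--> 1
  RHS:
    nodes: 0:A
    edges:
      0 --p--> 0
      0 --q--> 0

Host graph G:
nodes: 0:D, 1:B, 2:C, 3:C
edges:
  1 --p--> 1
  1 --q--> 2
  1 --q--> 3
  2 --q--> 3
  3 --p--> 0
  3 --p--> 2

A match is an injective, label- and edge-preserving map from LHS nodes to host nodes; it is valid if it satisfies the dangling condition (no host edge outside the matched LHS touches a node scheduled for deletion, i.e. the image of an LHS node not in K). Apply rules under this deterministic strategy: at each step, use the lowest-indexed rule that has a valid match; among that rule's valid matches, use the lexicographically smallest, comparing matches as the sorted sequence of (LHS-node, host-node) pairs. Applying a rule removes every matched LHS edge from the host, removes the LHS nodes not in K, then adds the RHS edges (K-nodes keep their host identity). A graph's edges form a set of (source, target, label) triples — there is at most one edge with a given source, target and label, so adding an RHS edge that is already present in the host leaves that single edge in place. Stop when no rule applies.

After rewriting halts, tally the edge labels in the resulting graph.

Answer: p:3 q:1

Derivation:
initial: |V|=4 |E|=6  E = 1-p->1 1-q->2 1-q->3 2-q->3 3-p->0 3-p->2
step 1: apply R1 at {0↦2, 1↦0, 2↦1, 3↦3}  → |V|=4 |E|=5  E = 1-p->1 1-q->3 2-q->3 3-p->0 3-p->2
step 2: apply R1 at {0↦3, 1↦0, 2↦1, 3↦2}  → |V|=4 |E|=4  E = 1-p->1 2-q->3 3-p->0 3-p->2
final graph: no rule applies after step 2
NF edges: [(1, 1, 'p'), (2, 3, 'q'), (3, 0, 'p'), (3, 2, 'p')]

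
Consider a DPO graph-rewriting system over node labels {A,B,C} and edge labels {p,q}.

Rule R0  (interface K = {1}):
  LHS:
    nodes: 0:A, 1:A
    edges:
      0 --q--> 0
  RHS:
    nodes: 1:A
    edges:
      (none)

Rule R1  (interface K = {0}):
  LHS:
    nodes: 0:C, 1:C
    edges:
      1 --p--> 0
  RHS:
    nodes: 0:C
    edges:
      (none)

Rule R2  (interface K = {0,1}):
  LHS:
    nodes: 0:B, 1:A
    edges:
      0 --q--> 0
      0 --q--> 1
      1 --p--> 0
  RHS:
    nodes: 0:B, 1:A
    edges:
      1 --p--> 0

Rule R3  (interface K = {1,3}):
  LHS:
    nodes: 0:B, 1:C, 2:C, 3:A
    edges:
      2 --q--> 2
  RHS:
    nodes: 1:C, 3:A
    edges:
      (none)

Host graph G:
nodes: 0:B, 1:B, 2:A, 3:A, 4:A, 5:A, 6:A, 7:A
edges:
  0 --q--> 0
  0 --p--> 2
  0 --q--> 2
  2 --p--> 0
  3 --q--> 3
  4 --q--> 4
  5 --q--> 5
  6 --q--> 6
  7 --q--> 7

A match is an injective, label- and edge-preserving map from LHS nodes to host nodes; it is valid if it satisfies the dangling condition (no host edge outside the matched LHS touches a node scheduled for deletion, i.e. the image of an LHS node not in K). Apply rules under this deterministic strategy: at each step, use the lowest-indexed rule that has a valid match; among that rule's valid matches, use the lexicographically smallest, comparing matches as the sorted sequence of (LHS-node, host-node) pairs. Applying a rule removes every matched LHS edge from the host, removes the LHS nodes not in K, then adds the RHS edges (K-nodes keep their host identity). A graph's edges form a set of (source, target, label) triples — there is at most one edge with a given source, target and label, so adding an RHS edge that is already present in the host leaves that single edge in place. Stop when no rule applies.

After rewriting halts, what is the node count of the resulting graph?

Answer: 3

Steps:
[0] host  ⇒  8 nodes, 9 edges  {0-q->0 0-p->2 0-q->2 2-p->0 3-q->3 4-q->4 5-q->5 6-q->6 7-q->7}
[1] R0 @ {0↦3, 1↦2}  ⇒  7 nodes, 8 edges  {0-q->0 0-p->2 0-q->2 2-p->0 4-q->4 5-q->5 6-q->6 7-q->7}
[2] R0 @ {0↦4, 1↦2}  ⇒  6 nodes, 7 edges  {0-q->0 0-p->2 0-q->2 2-p->0 5-q->5 6-q->6 7-q->7}
[3] R0 @ {0↦5, 1↦2}  ⇒  5 nodes, 6 edges  {0-q->0 0-p->2 0-q->2 2-p->0 6-q->6 7-q->7}
[4] R0 @ {0↦6, 1↦2}  ⇒  4 nodes, 5 edges  {0-q->0 0-p->2 0-q->2 2-p->0 7-q->7}
[5] R0 @ {0↦7, 1↦2}  ⇒  3 nodes, 4 edges  {0-q->0 0-p->2 0-q->2 2-p->0}
[6] R2 @ {0↦0, 1↦2}  ⇒  3 nodes, 2 edges  {0-p->2 2-p->0}
final graph: no rule applies after step 6
NF nodes: {0:B, 1:B, 2:A}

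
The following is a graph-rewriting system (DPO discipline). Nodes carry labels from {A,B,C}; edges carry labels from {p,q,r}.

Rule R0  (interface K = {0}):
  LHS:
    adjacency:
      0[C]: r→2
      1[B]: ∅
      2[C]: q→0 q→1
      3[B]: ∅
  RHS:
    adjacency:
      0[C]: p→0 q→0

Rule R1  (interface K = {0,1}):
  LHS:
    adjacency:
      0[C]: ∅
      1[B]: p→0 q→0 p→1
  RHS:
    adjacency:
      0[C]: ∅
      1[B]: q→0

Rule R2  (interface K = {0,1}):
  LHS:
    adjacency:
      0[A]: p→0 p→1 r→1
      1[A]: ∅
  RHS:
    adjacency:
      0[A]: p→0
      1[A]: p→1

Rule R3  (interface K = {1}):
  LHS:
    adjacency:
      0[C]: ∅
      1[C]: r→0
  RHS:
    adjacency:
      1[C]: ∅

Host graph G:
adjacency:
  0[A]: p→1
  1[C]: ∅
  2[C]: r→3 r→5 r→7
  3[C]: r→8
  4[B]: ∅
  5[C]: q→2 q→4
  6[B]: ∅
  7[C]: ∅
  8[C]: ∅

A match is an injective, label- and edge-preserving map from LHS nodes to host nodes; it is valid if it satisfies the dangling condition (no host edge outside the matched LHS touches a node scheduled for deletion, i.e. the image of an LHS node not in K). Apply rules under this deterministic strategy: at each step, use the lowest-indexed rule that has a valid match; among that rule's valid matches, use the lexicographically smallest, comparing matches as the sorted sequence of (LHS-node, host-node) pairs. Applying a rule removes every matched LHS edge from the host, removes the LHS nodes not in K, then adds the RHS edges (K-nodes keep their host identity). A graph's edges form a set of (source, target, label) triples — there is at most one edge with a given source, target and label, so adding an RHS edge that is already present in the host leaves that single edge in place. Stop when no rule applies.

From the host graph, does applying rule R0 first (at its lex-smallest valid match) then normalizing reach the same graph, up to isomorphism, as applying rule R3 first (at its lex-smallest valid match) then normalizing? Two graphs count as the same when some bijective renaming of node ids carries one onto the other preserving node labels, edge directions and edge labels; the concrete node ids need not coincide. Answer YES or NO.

branch R0-first: apply at {0↦2, 1↦4, 2↦5, 3↦6} → |E|=6, then 3 more step(s) → NF |V|=3 |E|=3 V={0:A, 1:C, 2:C} E=0-p->1 2-p->2 2-q->2
branch R3-first: apply at {0↦7, 1↦2} → |E|=6, then 3 more step(s) → NF |V|=3 |E|=3 V={0:A, 1:C, 2:C} E=0-p->1 2-p->2 2-q->2
graphs isomorphic (equal up to label-preserving node renaming)

Answer: YES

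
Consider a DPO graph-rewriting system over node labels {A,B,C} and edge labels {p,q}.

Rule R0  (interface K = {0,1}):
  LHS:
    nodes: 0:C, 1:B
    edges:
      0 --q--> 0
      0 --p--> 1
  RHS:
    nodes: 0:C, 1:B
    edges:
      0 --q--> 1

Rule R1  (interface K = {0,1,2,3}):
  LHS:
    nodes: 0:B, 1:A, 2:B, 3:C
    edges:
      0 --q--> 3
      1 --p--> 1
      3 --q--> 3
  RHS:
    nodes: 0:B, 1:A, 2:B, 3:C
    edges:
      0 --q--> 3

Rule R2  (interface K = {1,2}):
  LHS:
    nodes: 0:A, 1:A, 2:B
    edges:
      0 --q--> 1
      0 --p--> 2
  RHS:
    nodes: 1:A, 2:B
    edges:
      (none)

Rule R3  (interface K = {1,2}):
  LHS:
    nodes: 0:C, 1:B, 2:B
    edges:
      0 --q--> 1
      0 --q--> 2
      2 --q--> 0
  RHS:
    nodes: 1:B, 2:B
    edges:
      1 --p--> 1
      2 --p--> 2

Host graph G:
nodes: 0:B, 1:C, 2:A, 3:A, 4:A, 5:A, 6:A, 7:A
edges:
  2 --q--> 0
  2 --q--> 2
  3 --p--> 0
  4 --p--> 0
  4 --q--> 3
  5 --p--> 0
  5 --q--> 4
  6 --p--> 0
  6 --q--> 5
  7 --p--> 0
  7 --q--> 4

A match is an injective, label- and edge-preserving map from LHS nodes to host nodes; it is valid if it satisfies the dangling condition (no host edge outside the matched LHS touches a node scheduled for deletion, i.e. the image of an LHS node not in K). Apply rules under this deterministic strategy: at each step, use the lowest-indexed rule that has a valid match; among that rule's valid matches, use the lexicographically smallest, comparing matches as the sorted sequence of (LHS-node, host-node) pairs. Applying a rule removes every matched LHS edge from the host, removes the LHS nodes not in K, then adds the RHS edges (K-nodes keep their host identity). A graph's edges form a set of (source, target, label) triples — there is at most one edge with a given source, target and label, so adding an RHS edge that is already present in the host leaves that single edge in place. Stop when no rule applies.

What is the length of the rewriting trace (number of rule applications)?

Answer: 4

Steps:
[0] host  ⇒  8 nodes, 11 edges  {2-q->0 2-q->2 3-p->0 4-p->0 4-q->3 5-p->0 5-q->4 6-p->0 6-q->5 7-p->0 7-q->4}
[1] R2 @ {0↦6, 1↦5, 2↦0}  ⇒  7 nodes, 9 edges  {2-q->0 2-q->2 3-p->0 4-p->0 4-q->3 5-p->0 5-q->4 7-p->0 7-q->4}
[2] R2 @ {0↦5, 1↦4, 2↦0}  ⇒  6 nodes, 7 edges  {2-q->0 2-q->2 3-p->0 4-p->0 4-q->3 7-p->0 7-q->4}
[3] R2 @ {0↦7, 1↦4, 2↦0}  ⇒  5 nodes, 5 edges  {2-q->0 2-q->2 3-p->0 4-p->0 4-q->3}
[4] R2 @ {0↦4, 1↦3, 2↦0}  ⇒  4 nodes, 3 edges  {2-q->0 2-q->2 3-p->0}
final graph: no rule applies after step 4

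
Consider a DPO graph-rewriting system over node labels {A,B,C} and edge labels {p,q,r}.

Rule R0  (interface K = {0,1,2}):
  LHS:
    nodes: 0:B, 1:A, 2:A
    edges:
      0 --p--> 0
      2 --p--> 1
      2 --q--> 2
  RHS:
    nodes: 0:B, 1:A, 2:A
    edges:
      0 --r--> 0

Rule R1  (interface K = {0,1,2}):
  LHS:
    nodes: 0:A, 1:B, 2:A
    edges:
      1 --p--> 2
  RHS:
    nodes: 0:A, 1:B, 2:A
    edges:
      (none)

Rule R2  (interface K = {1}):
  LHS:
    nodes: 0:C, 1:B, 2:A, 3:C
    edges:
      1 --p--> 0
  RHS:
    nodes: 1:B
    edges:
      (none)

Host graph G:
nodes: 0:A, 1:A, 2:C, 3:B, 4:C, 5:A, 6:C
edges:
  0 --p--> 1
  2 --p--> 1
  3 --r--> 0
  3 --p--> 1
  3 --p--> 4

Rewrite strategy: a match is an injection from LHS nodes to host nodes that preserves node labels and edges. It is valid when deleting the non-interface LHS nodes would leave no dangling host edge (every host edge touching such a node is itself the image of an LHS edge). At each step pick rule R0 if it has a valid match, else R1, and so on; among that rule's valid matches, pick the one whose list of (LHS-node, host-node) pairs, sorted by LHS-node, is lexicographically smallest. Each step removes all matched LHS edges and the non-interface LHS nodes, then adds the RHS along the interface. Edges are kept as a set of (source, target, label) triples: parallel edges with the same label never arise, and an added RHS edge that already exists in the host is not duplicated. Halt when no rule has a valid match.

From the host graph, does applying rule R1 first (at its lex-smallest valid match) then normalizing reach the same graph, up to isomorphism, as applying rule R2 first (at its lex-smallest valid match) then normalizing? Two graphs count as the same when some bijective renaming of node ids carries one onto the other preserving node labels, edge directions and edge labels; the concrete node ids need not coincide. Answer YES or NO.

branch R1-first: apply at {0↦0, 1↦3, 2↦1} → |E|=4, then 1 more step(s) → NF |V|=4 |E|=3 V={0:A, 1:A, 2:C, 3:B} E=0-p->1 2-p->1 3-r->0
branch R2-first: apply at {0↦4, 1↦3, 2↦5, 3↦6} → |E|=4, then 1 more step(s) → NF |V|=4 |E|=3 V={0:A, 1:A, 2:C, 3:B} E=0-p->1 2-p->1 3-r->0
graphs isomorphic (equal up to label-preserving node renaming)

Answer: YES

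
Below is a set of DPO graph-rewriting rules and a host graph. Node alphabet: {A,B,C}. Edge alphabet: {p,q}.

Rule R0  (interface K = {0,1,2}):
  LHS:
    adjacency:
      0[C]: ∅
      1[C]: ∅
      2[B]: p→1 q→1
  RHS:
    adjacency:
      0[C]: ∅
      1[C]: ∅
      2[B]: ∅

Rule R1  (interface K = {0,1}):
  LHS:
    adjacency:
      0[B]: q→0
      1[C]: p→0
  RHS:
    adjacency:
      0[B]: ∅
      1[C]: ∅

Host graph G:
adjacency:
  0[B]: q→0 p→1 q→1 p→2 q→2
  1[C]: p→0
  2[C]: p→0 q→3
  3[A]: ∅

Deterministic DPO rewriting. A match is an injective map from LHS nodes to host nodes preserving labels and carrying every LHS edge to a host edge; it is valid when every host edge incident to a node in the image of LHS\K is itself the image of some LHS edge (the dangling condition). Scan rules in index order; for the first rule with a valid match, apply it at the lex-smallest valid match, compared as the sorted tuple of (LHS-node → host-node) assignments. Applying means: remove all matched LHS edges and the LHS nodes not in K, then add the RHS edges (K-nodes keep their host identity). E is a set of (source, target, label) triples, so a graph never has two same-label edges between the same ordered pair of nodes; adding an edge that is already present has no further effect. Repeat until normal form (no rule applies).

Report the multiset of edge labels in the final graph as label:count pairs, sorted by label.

start.  V:4 E:8  edges: 0-q->0 0-p->1 0-q->1 0-p->2 0-q->2 1-p->0 2-p->0 2-q->3
1. fire R0 via {0↦1, 1↦2, 2↦0}  →  V:4 E:6  edges: 0-q->0 0-p->1 0-q->1 1-p->0 2-p->0 2-q->3
2. fire R0 via {0↦2, 1↦1, 2↦0}  →  V:4 E:4  edges: 0-q->0 1-p->0 2-p->0 2-q->3
3. fire R1 via {0↦0, 1↦1}  →  V:4 E:2  edges: 2-p->0 2-q->3
normal form: no rule applies after step 3
NF edges: [(2, 0, 'p'), (2, 3, 'q')]

Answer: p:1 q:1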